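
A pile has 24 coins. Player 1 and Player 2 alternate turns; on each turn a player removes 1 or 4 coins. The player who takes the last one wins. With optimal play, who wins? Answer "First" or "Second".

First

Mark each pile size as W (mover wins) or L (mover loses):
i:   0  1  2  3  4  5  6  7  8  9 10 11 12 13 14 15 16 17 18 19 20 21 22 23 24
     L  W  L  W  W  L  W  L  W  W  L  W  L  W  W  L  W  L  W  W  L  W  L  W  W
Position 24 is W, so the first player wins.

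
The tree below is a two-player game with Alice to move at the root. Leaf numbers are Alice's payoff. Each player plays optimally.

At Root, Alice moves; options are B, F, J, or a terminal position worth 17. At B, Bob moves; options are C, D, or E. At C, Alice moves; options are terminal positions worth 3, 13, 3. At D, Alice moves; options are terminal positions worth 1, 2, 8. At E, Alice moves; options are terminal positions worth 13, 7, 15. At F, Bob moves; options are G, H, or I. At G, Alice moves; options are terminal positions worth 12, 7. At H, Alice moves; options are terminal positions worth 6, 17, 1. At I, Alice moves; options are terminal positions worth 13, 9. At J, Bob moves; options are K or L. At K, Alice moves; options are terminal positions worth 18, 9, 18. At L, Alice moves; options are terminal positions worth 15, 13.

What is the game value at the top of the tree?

C (Alice): max(3, 13, 3) = 13
D (Alice): max(1, 2, 8) = 8
E (Alice): max(13, 7, 15) = 15
B (Bob): min(13, 8, 15) = 8
G (Alice): max(12, 7) = 12
H (Alice): max(6, 17, 1) = 17
I (Alice): max(13, 9) = 13
F (Bob): min(12, 17, 13) = 12
K (Alice): max(18, 9, 18) = 18
L (Alice): max(15, 13) = 15
J (Bob): min(18, 15) = 15
Root (Alice): max(8, 12, 15, 17) = 17

17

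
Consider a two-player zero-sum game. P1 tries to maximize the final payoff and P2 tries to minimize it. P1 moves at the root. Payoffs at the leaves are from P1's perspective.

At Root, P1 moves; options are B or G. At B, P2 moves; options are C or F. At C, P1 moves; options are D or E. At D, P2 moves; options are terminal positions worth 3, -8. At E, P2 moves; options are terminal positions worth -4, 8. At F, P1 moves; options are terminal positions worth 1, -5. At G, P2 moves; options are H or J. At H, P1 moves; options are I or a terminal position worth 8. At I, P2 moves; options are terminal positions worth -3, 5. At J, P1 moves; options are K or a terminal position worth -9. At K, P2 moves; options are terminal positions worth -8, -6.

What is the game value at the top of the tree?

-4

D (P2): min(3, -8) = -8
E (P2): min(-4, 8) = -4
C (P1): max(-8, -4) = -4
F (P1): max(1, -5) = 1
B (P2): min(-4, 1) = -4
I (P2): min(-3, 5) = -3
H (P1): max(-3, 8) = 8
K (P2): min(-8, -6) = -8
J (P1): max(-8, -9) = -8
G (P2): min(8, -8) = -8
Root (P1): max(-4, -8) = -4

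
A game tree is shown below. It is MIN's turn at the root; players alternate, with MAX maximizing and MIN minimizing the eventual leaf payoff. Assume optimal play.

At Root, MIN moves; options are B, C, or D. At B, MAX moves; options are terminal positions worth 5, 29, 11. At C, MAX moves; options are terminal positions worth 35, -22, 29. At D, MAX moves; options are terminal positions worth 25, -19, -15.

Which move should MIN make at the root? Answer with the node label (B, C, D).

B (MAX): max(5, 29, 11) = 29
C (MAX): max(35, -22, 29) = 35
D (MAX): max(25, -19, -15) = 25
Root (MIN): min(29, 35, 25) = 25
MIN picks the child with the lowest value: D (value 25).

D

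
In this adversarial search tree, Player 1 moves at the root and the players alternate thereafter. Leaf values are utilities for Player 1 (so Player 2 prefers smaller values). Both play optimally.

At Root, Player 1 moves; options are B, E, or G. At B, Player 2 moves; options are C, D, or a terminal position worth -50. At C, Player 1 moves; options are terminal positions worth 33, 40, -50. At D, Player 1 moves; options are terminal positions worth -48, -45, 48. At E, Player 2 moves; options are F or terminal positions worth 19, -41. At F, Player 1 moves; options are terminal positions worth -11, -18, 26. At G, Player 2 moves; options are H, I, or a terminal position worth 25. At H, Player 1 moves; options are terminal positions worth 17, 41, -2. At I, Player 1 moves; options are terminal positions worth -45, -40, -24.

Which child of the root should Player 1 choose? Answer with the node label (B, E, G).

G

C (Player 1): max(33, 40, -50) = 40
D (Player 1): max(-48, -45, 48) = 48
B (Player 2): min(40, 48, -50) = -50
F (Player 1): max(-11, -18, 26) = 26
E (Player 2): min(26, 19, -41) = -41
H (Player 1): max(17, 41, -2) = 41
I (Player 1): max(-45, -40, -24) = -24
G (Player 2): min(41, -24, 25) = -24
Root (Player 1): max(-50, -41, -24) = -24
Player 1 picks the child with the highest value: G (value -24).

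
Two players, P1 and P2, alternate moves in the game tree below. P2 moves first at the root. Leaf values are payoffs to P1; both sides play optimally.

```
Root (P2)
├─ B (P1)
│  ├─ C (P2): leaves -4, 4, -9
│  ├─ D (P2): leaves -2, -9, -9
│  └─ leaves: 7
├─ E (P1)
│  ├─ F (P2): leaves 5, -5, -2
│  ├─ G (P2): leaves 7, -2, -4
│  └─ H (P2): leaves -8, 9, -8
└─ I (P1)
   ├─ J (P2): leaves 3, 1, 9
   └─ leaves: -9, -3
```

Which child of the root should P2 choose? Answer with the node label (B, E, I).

C (P2): min(-4, 4, -9) = -9
D (P2): min(-2, -9, -9) = -9
B (P1): max(-9, -9, 7) = 7
F (P2): min(5, -5, -2) = -5
G (P2): min(7, -2, -4) = -4
H (P2): min(-8, 9, -8) = -8
E (P1): max(-5, -4, -8) = -4
J (P2): min(3, 1, 9) = 1
I (P1): max(1, -9, -3) = 1
Root (P2): min(7, -4, 1) = -4
P2 picks the child with the lowest value: E (value -4).

E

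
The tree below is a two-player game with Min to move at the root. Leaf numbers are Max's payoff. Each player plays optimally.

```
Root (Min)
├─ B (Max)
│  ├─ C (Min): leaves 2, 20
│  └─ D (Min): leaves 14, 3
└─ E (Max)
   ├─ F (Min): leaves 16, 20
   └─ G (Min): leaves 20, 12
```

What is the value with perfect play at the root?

C (Min): min(2, 20) = 2
D (Min): min(14, 3) = 3
B (Max): max(2, 3) = 3
F (Min): min(16, 20) = 16
G (Min): min(20, 12) = 12
E (Max): max(16, 12) = 16
Root (Min): min(3, 16) = 3

3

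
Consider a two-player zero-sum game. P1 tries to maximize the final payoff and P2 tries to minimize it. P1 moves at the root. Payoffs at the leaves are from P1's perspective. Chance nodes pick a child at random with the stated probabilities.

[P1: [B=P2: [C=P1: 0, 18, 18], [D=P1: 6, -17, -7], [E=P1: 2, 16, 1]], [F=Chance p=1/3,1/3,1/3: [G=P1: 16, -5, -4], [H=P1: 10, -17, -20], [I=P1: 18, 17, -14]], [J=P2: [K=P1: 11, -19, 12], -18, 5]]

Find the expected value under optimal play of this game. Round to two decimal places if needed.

C (P1): max(0, 18, 18) = 18
D (P1): max(6, -17, -7) = 6
E (P1): max(2, 16, 1) = 16
B (P2): min(18, 6, 16) = 6
G (P1): max(16, -5, -4) = 16
H (P1): max(10, -17, -20) = 10
I (P1): max(18, 17, -14) = 18
F (Chance): 1/3·16 + 1/3·10 + 1/3·18 = 14.67
K (P1): max(11, -19, 12) = 12
J (P2): min(12, -18, 5) = -18
Root (P1): max(6, 14.67, -18) = 14.67

14.67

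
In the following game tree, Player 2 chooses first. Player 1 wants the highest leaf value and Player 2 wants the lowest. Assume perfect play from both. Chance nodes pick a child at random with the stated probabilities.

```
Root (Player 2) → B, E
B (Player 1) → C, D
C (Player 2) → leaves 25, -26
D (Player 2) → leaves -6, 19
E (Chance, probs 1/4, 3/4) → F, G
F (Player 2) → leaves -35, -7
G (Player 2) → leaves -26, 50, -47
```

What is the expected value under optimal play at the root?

-44

C (Player 2): min(25, -26) = -26
D (Player 2): min(-6, 19) = -6
B (Player 1): max(-26, -6) = -6
F (Player 2): min(-35, -7) = -35
G (Player 2): min(-26, 50, -47) = -47
E (Chance): 1/4·-35 + 3/4·-47 = -44
Root (Player 2): min(-6, -44) = -44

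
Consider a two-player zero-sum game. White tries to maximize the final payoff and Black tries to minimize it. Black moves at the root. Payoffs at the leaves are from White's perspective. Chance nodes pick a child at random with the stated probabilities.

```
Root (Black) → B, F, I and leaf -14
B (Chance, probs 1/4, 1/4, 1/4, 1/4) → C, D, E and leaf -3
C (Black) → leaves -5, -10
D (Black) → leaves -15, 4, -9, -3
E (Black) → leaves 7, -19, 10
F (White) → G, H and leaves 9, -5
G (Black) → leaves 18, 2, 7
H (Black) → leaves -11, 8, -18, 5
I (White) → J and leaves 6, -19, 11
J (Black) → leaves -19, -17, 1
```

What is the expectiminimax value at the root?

-14

C (Black): min(-5, -10) = -10
D (Black): min(-15, 4, -9, -3) = -15
E (Black): min(7, -19, 10) = -19
B (Chance): 1/4·-10 + 1/4·-15 + 1/4·-19 + 1/4·-3 = -11.75
G (Black): min(18, 2, 7) = 2
H (Black): min(-11, 8, -18, 5) = -18
F (White): max(2, -18, 9, -5) = 9
J (Black): min(-19, -17, 1) = -19
I (White): max(-19, 6, -19, 11) = 11
Root (Black): min(-11.75, 9, 11, -14) = -14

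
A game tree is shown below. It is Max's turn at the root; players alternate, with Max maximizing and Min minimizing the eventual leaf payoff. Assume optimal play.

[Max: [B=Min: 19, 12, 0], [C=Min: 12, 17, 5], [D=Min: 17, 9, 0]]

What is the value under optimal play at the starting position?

5

B (Min): min(19, 12, 0) = 0
C (Min): min(12, 17, 5) = 5
D (Min): min(17, 9, 0) = 0
Root (Max): max(0, 5, 0) = 5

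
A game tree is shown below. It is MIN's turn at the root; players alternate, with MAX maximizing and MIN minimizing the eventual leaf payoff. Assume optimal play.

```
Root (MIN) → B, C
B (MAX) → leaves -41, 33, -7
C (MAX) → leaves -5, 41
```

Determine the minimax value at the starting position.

33

B (MAX): max(-41, 33, -7) = 33
C (MAX): max(-5, 41) = 41
Root (MIN): min(33, 41) = 33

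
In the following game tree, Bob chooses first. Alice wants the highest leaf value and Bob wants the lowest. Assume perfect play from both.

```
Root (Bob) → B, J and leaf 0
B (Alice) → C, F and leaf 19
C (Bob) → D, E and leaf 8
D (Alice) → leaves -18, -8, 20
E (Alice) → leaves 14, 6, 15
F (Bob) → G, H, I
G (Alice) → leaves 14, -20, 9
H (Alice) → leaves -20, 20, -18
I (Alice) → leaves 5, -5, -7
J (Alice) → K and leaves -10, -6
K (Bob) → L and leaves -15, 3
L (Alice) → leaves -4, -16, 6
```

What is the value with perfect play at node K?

-15

L: max(-4, -16, 6) = 6
K: min(6, -15, 3) = -15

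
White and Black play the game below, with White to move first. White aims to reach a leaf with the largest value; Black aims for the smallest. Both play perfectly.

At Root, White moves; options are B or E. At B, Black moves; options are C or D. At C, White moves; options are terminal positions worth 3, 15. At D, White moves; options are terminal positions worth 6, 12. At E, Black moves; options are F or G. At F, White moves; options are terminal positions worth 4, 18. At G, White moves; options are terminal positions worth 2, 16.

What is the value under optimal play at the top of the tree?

16

C (White): max(3, 15) = 15
D (White): max(6, 12) = 12
B (Black): min(15, 12) = 12
F (White): max(4, 18) = 18
G (White): max(2, 16) = 16
E (Black): min(18, 16) = 16
Root (White): max(12, 16) = 16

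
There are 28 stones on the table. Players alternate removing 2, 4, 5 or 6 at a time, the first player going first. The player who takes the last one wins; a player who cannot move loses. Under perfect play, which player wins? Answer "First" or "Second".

W/L table (W = player to move can force a win):
i:   0  1  2  3  4  5  6  7  8  9 10 11 12 13 14 15 16 17 18 19 20 21 22 23 24 25 26 27 28
     L  L  W  W  W  W  W  W  L  L  W  W  W  W  W  W  L  L  W  W  W  W  W  W  L  L  W  W  W
Position 28 is W, so the first player wins.

First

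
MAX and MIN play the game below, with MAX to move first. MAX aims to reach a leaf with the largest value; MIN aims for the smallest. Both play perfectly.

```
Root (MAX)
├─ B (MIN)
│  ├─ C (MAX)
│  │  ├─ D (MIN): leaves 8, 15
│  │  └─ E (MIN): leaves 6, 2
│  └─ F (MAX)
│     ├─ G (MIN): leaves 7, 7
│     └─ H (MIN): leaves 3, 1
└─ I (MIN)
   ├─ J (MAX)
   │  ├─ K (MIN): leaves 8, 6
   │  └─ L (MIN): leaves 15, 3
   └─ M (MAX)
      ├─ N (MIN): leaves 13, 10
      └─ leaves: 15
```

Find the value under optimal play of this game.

7

D (MIN): min(8, 15) = 8
E (MIN): min(6, 2) = 2
C (MAX): max(8, 2) = 8
G (MIN): min(7, 7) = 7
H (MIN): min(3, 1) = 1
F (MAX): max(7, 1) = 7
B (MIN): min(8, 7) = 7
K (MIN): min(8, 6) = 6
L (MIN): min(15, 3) = 3
J (MAX): max(6, 3) = 6
N (MIN): min(13, 10) = 10
M (MAX): max(10, 15) = 15
I (MIN): min(6, 15) = 6
Root (MAX): max(7, 6) = 7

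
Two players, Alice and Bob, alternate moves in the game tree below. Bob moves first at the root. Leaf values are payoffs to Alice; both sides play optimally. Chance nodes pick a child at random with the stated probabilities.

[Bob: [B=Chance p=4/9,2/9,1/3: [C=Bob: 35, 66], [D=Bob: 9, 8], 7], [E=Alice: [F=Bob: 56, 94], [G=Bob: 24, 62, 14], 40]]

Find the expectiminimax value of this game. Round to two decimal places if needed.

C (Bob): min(35, 66) = 35
D (Bob): min(9, 8) = 8
B (Chance): 4/9·35 + 2/9·8 + 1/3·7 = 19.67
F (Bob): min(56, 94) = 56
G (Bob): min(24, 62, 14) = 14
E (Alice): max(56, 14, 40) = 56
Root (Bob): min(19.67, 56) = 19.67

19.67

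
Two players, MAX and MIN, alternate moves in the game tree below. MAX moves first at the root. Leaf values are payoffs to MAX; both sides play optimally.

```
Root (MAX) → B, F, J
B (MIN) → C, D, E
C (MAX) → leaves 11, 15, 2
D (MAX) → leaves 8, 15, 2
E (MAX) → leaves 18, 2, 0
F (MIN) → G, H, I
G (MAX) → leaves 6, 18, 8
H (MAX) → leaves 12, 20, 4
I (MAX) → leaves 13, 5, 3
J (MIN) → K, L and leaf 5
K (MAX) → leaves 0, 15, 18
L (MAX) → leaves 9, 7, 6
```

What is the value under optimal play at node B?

C: max(11, 15, 2) = 15
D: max(8, 15, 2) = 15
E: max(18, 2, 0) = 18
B: min(15, 15, 18) = 15

15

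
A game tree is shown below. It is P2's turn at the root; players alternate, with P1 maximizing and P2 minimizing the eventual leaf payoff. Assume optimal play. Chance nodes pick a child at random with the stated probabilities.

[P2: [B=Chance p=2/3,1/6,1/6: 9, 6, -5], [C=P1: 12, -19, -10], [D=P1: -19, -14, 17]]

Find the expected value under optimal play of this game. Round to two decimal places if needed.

6.17

B (Chance): 2/3·9 + 1/6·6 + 1/6·-5 = 6.17
C (P1): max(12, -19, -10) = 12
D (P1): max(-19, -14, 17) = 17
Root (P2): min(6.17, 12, 17) = 6.17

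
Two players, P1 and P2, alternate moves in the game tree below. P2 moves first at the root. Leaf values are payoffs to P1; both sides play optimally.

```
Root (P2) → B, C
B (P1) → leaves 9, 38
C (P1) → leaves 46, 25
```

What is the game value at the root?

B (P1): max(9, 38) = 38
C (P1): max(46, 25) = 46
Root (P2): min(38, 46) = 38

38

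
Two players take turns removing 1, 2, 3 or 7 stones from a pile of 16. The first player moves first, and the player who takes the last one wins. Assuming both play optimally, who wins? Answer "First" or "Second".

W/L table (W = player to move can force a win):
i:   0  1  2  3  4  5  6  7  8  9 10 11 12 13 14 15 16
     L  W  W  W  L  W  W  W  L  W  W  W  L  W  W  W  L
Position 16 is L, so the second player wins.

Second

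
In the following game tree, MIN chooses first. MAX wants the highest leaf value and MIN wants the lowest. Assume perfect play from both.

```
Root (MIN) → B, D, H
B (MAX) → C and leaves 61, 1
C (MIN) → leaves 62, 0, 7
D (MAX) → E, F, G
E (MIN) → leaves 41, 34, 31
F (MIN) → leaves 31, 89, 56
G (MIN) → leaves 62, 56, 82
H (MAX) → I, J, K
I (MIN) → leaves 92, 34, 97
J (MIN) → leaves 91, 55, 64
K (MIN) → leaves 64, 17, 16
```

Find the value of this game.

C (MIN): min(62, 0, 7) = 0
B (MAX): max(0, 61, 1) = 61
E (MIN): min(41, 34, 31) = 31
F (MIN): min(31, 89, 56) = 31
G (MIN): min(62, 56, 82) = 56
D (MAX): max(31, 31, 56) = 56
I (MIN): min(92, 34, 97) = 34
J (MIN): min(91, 55, 64) = 55
K (MIN): min(64, 17, 16) = 16
H (MAX): max(34, 55, 16) = 55
Root (MIN): min(61, 56, 55) = 55

55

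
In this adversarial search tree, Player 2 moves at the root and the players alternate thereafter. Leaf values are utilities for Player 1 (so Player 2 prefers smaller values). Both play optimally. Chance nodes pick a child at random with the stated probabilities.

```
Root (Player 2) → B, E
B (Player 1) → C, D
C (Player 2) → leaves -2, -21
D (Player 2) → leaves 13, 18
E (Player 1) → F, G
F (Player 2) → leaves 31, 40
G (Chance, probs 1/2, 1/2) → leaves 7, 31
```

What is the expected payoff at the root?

C (Player 2): min(-2, -21) = -21
D (Player 2): min(13, 18) = 13
B (Player 1): max(-21, 13) = 13
F (Player 2): min(31, 40) = 31
G (Chance): 1/2·7 + 1/2·31 = 19
E (Player 1): max(31, 19) = 31
Root (Player 2): min(13, 31) = 13

13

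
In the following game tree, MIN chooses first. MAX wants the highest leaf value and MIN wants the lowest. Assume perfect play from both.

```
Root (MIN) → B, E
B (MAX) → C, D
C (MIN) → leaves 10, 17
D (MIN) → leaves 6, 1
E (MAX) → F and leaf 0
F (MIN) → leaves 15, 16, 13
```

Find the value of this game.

10

C (MIN): min(10, 17) = 10
D (MIN): min(6, 1) = 1
B (MAX): max(10, 1) = 10
F (MIN): min(15, 16, 13) = 13
E (MAX): max(13, 0) = 13
Root (MIN): min(10, 13) = 10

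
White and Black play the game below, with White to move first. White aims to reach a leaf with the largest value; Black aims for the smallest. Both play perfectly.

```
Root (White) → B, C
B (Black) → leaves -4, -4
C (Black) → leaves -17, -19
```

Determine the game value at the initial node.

B (Black): min(-4, -4) = -4
C (Black): min(-17, -19) = -19
Root (White): max(-4, -19) = -4

-4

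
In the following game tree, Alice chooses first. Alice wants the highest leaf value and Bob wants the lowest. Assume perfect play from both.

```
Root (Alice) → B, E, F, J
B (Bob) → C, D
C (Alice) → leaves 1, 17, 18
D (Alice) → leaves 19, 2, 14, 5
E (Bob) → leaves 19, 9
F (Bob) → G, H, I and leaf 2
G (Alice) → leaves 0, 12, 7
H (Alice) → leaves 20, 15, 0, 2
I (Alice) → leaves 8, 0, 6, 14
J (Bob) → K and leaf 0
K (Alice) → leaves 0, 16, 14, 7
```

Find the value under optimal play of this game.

18

C (Alice): max(1, 17, 18) = 18
D (Alice): max(19, 2, 14, 5) = 19
B (Bob): min(18, 19) = 18
E (Bob): min(19, 9) = 9
G (Alice): max(0, 12, 7) = 12
H (Alice): max(20, 15, 0, 2) = 20
I (Alice): max(8, 0, 6, 14) = 14
F (Bob): min(12, 20, 14, 2) = 2
K (Alice): max(0, 16, 14, 7) = 16
J (Bob): min(16, 0) = 0
Root (Alice): max(18, 9, 2, 0) = 18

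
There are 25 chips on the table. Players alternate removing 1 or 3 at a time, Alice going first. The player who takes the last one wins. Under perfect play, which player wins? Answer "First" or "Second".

First

W/L table (W = player to move can force a win):
i:   0  1  2  3  4  5  6  7  8  9 10 11 12 13 14 15 16 17 18 19 20 21 22 23 24 25
     L  W  L  W  L  W  L  W  L  W  L  W  L  W  L  W  L  W  L  W  L  W  L  W  L  W
Position 25 is W, so the first player wins.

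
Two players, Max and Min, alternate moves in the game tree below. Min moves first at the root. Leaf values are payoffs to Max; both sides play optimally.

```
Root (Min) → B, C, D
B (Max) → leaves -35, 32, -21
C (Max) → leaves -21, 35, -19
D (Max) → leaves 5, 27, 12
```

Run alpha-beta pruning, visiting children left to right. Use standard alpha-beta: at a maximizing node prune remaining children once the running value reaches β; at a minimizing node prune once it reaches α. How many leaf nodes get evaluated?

8

B [α=-∞,β=+∞]: v=32
C [α=-∞,β=32]: v=35 after child 2 ≥ β → β-cutoff, skip 1
D [α=-∞,β=32]: v=27
Root [α=-∞,β=+∞]: v=27
Leaves evaluated: 8 of 9.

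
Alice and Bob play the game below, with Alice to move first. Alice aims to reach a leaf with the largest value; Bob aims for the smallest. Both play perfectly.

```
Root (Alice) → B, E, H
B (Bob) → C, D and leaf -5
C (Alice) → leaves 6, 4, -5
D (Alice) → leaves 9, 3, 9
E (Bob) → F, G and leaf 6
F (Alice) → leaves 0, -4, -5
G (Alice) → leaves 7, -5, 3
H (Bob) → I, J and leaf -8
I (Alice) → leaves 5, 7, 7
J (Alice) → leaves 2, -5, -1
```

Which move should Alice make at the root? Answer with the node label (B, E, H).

C (Alice): max(6, 4, -5) = 6
D (Alice): max(9, 3, 9) = 9
B (Bob): min(6, 9, -5) = -5
F (Alice): max(0, -4, -5) = 0
G (Alice): max(7, -5, 3) = 7
E (Bob): min(0, 7, 6) = 0
I (Alice): max(5, 7, 7) = 7
J (Alice): max(2, -5, -1) = 2
H (Bob): min(7, 2, -8) = -8
Root (Alice): max(-5, 0, -8) = 0
Alice picks the child with the highest value: E (value 0).

E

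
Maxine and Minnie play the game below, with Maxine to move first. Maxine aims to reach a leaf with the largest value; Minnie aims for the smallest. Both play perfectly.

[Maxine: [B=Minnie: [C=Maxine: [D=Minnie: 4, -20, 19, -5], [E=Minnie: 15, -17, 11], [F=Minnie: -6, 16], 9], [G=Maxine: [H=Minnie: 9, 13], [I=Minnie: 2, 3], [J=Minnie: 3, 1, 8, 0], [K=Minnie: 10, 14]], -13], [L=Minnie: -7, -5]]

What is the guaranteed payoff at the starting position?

D (Minnie): min(4, -20, 19, -5) = -20
E (Minnie): min(15, -17, 11) = -17
F (Minnie): min(-6, 16) = -6
C (Maxine): max(-20, -17, -6, 9) = 9
H (Minnie): min(9, 13) = 9
I (Minnie): min(2, 3) = 2
J (Minnie): min(3, 1, 8, 0) = 0
K (Minnie): min(10, 14) = 10
G (Maxine): max(9, 2, 0, 10) = 10
B (Minnie): min(9, 10, -13) = -13
L (Minnie): min(-7, -5) = -7
Root (Maxine): max(-13, -7) = -7

-7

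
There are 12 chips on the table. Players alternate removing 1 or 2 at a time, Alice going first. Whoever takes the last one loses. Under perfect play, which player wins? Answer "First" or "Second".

Compute winning (W) and losing (L) positions by backward induction:
i:   0  1  2  3  4  5  6  7  8  9 10 11 12
     W  L  W  W  L  W  W  L  W  W  L  W  W
Position 12 is W, so the first player wins.

First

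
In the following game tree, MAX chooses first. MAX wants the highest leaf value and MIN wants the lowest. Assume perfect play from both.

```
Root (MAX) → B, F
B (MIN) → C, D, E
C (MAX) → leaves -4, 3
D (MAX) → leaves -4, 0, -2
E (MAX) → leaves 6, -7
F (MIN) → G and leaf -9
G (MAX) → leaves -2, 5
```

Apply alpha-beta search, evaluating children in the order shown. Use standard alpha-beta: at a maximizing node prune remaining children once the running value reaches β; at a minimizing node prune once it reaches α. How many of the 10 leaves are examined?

C [α=-∞,β=+∞]: v=3
D [α=-∞,β=3]: v=0
E [α=-∞,β=0]: v=6 after child 1 ≥ β → β-cutoff, skip 1
B [α=-∞,β=+∞]: v=0
G [α=0,β=+∞]: v=5
F [α=0,β=+∞]: v=-9
Root [α=-∞,β=+∞]: v=0
Leaves evaluated: 9 of 10.

9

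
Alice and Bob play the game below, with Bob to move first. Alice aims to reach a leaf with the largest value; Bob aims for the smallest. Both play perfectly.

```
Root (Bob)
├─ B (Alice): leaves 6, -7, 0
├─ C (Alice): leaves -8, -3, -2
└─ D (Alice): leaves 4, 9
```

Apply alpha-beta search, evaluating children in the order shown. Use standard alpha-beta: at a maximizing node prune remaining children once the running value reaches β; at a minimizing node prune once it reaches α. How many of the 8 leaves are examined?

7

B [α=-∞,β=+∞]: v=6
C [α=-∞,β=6]: v=-2
D [α=-∞,β=-2]: v=4 after child 1 ≥ β → β-cutoff, skip 1
Root [α=-∞,β=+∞]: v=-2
Leaves evaluated: 7 of 8.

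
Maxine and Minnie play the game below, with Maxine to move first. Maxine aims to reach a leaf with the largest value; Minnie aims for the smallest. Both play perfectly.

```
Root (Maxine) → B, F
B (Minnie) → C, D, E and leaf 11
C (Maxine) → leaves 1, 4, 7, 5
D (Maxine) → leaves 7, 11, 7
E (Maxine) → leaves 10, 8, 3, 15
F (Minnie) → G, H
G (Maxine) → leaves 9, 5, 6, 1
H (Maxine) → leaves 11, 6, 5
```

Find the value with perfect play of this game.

9

C (Maxine): max(1, 4, 7, 5) = 7
D (Maxine): max(7, 11, 7) = 11
E (Maxine): max(10, 8, 3, 15) = 15
B (Minnie): min(7, 11, 15, 11) = 7
G (Maxine): max(9, 5, 6, 1) = 9
H (Maxine): max(11, 6, 5) = 11
F (Minnie): min(9, 11) = 9
Root (Maxine): max(7, 9) = 9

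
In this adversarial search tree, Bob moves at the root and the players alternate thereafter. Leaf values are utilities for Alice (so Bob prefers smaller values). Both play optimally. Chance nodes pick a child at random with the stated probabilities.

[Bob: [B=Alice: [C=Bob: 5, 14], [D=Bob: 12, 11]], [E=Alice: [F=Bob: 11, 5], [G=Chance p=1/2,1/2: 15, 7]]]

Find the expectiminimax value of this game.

C (Bob): min(5, 14) = 5
D (Bob): min(12, 11) = 11
B (Alice): max(5, 11) = 11
F (Bob): min(11, 5) = 5
G (Chance): 1/2·15 + 1/2·7 = 11
E (Alice): max(5, 11) = 11
Root (Bob): min(11, 11) = 11

11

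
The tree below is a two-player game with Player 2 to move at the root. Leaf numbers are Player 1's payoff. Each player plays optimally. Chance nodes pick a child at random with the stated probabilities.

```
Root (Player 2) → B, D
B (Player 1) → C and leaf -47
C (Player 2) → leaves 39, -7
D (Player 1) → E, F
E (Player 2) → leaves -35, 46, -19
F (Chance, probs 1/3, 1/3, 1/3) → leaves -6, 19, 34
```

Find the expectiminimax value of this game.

C (Player 2): min(39, -7) = -7
B (Player 1): max(-7, -47) = -7
E (Player 2): min(-35, 46, -19) = -35
F (Chance): 1/3·-6 + 1/3·19 + 1/3·34 = 15.67
D (Player 1): max(-35, 15.67) = 15.67
Root (Player 2): min(-7, 15.67) = -7

-7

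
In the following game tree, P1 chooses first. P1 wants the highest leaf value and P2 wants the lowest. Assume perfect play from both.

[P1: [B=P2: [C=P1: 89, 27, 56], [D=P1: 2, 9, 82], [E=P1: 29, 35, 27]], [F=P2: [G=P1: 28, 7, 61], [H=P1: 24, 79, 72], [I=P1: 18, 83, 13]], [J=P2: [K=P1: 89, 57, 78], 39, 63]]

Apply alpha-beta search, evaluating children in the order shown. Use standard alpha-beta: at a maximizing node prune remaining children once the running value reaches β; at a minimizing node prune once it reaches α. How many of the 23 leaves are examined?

C [α=-∞,β=+∞]: v=89
D [α=-∞,β=89]: v=82
E [α=-∞,β=82]: v=35
B [α=-∞,β=+∞]: v=35
G [α=35,β=+∞]: v=61
H [α=35,β=61]: v=79 after child 2 ≥ β → β-cutoff, skip 1
I [α=35,β=61]: v=83 after child 2 ≥ β → β-cutoff, skip 1
F [α=35,β=+∞]: v=61
K [α=61,β=+∞]: v=89
J [α=61,β=+∞]: v=39 after child 2 ≤ α → α-cutoff, skip 1
Root [α=-∞,β=+∞]: v=61
Leaves evaluated: 20 of 23.

20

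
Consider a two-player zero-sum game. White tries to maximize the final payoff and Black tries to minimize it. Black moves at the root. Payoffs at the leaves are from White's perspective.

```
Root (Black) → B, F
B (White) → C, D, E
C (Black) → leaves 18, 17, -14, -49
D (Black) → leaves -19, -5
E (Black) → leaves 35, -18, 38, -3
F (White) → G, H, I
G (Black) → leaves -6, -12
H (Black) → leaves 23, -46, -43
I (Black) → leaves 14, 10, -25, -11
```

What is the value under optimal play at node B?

-18

C: min(18, 17, -14, -49) = -49
D: min(-19, -5) = -19
E: min(35, -18, 38, -3) = -18
B: max(-49, -19, -18) = -18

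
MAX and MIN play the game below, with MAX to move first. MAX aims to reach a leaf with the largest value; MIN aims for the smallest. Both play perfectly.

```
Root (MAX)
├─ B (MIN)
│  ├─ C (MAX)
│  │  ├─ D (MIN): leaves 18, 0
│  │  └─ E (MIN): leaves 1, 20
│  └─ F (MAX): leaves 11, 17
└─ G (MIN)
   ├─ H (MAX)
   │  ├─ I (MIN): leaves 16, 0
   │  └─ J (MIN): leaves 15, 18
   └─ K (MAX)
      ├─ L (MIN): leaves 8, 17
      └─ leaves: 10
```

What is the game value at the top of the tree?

10

D (MIN): min(18, 0) = 0
E (MIN): min(1, 20) = 1
C (MAX): max(0, 1) = 1
F (MAX): max(11, 17) = 17
B (MIN): min(1, 17) = 1
I (MIN): min(16, 0) = 0
J (MIN): min(15, 18) = 15
H (MAX): max(0, 15) = 15
L (MIN): min(8, 17) = 8
K (MAX): max(8, 10) = 10
G (MIN): min(15, 10) = 10
Root (MAX): max(1, 10) = 10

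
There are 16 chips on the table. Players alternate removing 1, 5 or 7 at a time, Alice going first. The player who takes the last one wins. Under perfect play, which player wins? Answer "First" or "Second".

Second

W/L table (W = player to move can force a win):
i:   0  1  2  3  4  5  6  7  8  9 10 11 12 13 14 15 16
     L  W  L  W  L  W  L  W  L  W  L  W  L  W  L  W  L
Position 16 is L, so the second player wins.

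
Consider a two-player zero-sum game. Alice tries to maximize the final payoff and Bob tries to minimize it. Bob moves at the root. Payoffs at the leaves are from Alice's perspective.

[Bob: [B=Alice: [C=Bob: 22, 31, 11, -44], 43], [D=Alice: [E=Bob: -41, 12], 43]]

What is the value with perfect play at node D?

E: min(-41, 12) = -41
D: max(-41, 43) = 43

43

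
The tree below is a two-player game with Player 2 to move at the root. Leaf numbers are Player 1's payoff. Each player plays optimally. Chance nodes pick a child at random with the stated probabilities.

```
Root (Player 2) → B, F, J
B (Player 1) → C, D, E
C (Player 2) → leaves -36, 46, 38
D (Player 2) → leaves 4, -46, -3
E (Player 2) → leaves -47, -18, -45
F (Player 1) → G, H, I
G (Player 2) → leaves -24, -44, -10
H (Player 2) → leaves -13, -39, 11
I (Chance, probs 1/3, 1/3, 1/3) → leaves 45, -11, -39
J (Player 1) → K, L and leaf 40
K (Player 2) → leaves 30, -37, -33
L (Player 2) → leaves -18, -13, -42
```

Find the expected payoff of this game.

C (Player 2): min(-36, 46, 38) = -36
D (Player 2): min(4, -46, -3) = -46
E (Player 2): min(-47, -18, -45) = -47
B (Player 1): max(-36, -46, -47) = -36
G (Player 2): min(-24, -44, -10) = -44
H (Player 2): min(-13, -39, 11) = -39
I (Chance): 1/3·45 + 1/3·-11 + 1/3·-39 = -1.67
F (Player 1): max(-44, -39, -1.67) = -1.67
K (Player 2): min(30, -37, -33) = -37
L (Player 2): min(-18, -13, -42) = -42
J (Player 1): max(-37, -42, 40) = 40
Root (Player 2): min(-36, -1.67, 40) = -36

-36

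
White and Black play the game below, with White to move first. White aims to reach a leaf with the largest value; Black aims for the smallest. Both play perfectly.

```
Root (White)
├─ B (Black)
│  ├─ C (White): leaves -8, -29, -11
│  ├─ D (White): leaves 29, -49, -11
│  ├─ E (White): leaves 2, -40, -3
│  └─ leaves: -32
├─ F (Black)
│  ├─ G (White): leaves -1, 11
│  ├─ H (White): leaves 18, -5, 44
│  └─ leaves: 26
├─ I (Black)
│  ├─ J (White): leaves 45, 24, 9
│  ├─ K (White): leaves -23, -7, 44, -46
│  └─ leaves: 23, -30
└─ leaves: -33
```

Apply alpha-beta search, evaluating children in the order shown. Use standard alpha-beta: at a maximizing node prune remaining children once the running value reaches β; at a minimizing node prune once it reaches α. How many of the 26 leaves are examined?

20

C [α=-∞,β=+∞]: v=-8
D [α=-∞,β=-8]: v=29 after child 1 ≥ β → β-cutoff, skip 2
E [α=-∞,β=-8]: v=2 after child 1 ≥ β → β-cutoff, skip 2
B [α=-∞,β=+∞]: v=-32
G [α=-32,β=+∞]: v=11
H [α=-32,β=11]: v=18 after child 1 ≥ β → β-cutoff, skip 2
F [α=-32,β=+∞]: v=11
J [α=11,β=+∞]: v=45
K [α=11,β=45]: v=44
I [α=11,β=+∞]: v=-30
Root [α=-∞,β=+∞]: v=11
Leaves evaluated: 20 of 26.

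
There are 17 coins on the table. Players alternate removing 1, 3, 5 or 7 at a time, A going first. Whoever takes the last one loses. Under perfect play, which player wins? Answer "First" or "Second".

Second

Positions where the player to move wins (W) vs loses (L):
i:   0  1  2  3  4  5  6  7  8  9 10 11 12 13 14 15 16 17
     W  L  W  L  W  L  W  L  W  L  W  L  W  L  W  L  W  L
Position 17 is L, so the second player wins.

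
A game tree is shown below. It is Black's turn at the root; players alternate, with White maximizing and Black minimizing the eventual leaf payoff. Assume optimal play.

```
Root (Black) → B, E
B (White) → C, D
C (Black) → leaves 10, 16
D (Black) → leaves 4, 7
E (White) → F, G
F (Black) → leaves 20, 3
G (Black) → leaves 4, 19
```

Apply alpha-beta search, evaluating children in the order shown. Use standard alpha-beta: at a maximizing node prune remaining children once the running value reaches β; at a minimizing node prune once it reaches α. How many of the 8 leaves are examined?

C [α=-∞,β=+∞]: v=10
D [α=10,β=+∞]: v=4 after child 1 ≤ α → α-cutoff, skip 1
B [α=-∞,β=+∞]: v=10
F [α=-∞,β=10]: v=3
G [α=3,β=10]: v=4
E [α=-∞,β=10]: v=4
Root [α=-∞,β=+∞]: v=4
Leaves evaluated: 7 of 8.

7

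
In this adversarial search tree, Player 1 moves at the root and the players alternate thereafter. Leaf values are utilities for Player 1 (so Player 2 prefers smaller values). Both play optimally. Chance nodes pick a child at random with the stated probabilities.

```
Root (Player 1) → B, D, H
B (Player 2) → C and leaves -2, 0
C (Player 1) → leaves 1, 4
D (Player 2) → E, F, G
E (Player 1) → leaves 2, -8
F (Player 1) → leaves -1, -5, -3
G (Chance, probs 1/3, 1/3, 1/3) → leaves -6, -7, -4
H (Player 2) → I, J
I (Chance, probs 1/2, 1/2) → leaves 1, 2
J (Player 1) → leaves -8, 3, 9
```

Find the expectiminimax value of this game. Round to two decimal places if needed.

C (Player 1): max(1, 4) = 4
B (Player 2): min(4, -2, 0) = -2
E (Player 1): max(2, -8) = 2
F (Player 1): max(-1, -5, -3) = -1
G (Chance): 1/3·-6 + 1/3·-7 + 1/3·-4 = -5.67
D (Player 2): min(2, -1, -5.67) = -5.67
I (Chance): 1/2·1 + 1/2·2 = 1.5
J (Player 1): max(-8, 3, 9) = 9
H (Player 2): min(1.5, 9) = 1.5
Root (Player 1): max(-2, -5.67, 1.5) = 1.5

1.5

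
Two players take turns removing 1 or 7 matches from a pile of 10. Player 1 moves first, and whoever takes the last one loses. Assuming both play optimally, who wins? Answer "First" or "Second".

Compute winning (W) and losing (L) positions by backward induction:
i:   0  1  2  3  4  5  6  7  8  9 10
     W  L  W  L  W  L  W  L  W  L  W
Position 10 is W, so the first player wins.

First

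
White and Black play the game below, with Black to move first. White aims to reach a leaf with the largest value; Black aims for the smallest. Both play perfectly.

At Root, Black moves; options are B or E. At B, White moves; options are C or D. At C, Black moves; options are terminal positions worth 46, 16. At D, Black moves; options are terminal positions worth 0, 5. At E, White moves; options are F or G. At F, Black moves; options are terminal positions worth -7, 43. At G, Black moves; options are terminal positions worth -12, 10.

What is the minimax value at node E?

-7

F: min(-7, 43) = -7
G: min(-12, 10) = -12
E: max(-7, -12) = -7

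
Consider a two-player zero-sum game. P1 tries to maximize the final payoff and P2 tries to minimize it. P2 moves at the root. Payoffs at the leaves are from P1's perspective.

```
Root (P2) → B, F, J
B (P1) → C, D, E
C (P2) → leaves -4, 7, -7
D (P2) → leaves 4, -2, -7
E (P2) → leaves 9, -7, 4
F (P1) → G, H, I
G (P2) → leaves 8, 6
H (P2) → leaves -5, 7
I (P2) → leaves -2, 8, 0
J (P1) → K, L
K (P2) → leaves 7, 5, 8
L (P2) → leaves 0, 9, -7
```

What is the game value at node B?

-7

C: min(-4, 7, -7) = -7
D: min(4, -2, -7) = -7
E: min(9, -7, 4) = -7
B: max(-7, -7, -7) = -7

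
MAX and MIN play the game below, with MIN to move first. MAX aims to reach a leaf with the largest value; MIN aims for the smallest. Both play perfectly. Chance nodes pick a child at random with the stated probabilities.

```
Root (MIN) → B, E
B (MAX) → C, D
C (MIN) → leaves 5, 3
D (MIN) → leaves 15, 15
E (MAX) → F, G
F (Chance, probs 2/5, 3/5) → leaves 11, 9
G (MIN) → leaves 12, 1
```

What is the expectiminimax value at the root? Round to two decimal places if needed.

C (MIN): min(5, 3) = 3
D (MIN): min(15, 15) = 15
B (MAX): max(3, 15) = 15
F (Chance): 2/5·11 + 3/5·9 = 9.8
G (MIN): min(12, 1) = 1
E (MAX): max(9.8, 1) = 9.8
Root (MIN): min(15, 9.8) = 9.8

9.8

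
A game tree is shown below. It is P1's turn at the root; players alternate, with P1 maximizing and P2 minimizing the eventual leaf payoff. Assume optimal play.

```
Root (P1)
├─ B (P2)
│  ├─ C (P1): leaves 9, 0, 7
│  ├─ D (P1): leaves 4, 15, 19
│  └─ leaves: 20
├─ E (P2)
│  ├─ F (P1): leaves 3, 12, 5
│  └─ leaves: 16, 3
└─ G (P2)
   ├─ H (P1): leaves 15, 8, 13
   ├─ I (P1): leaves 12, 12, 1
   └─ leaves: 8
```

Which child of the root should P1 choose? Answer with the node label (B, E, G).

B

C (P1): max(9, 0, 7) = 9
D (P1): max(4, 15, 19) = 19
B (P2): min(9, 19, 20) = 9
F (P1): max(3, 12, 5) = 12
E (P2): min(12, 16, 3) = 3
H (P1): max(15, 8, 13) = 15
I (P1): max(12, 12, 1) = 12
G (P2): min(15, 12, 8) = 8
Root (P1): max(9, 3, 8) = 9
P1 picks the child with the highest value: B (value 9).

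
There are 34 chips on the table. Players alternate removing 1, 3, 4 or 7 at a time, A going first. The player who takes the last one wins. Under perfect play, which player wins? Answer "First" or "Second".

Second

i:   0  1  2  3  4  5  6  7  8  9 10 11 12 13 14 15 16 17 18 19 20 21 22 23 24 25 26 27 28 29 30 31 32 33 34
     L  W  L  W  W  W  W  W  L  W  L  W  W  W  W  W  L  W  L  W  W  W  W  W  L  W  L  W  W  W  W  W  L  W  L
Position 34 is L, so the second player wins.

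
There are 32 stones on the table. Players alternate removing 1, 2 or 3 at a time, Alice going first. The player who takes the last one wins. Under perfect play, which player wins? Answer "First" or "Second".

i:   0  1  2  3  4  5  6  7  8  9 10 11 12 13 14 15 16 17 18 19 20 21 22 23 24 25 26 27 28 29 30 31 32
     L  W  W  W  L  W  W  W  L  W  W  W  L  W  W  W  L  W  W  W  L  W  W  W  L  W  W  W  L  W  W  W  L
Position 32 is L, so the second player wins.

Second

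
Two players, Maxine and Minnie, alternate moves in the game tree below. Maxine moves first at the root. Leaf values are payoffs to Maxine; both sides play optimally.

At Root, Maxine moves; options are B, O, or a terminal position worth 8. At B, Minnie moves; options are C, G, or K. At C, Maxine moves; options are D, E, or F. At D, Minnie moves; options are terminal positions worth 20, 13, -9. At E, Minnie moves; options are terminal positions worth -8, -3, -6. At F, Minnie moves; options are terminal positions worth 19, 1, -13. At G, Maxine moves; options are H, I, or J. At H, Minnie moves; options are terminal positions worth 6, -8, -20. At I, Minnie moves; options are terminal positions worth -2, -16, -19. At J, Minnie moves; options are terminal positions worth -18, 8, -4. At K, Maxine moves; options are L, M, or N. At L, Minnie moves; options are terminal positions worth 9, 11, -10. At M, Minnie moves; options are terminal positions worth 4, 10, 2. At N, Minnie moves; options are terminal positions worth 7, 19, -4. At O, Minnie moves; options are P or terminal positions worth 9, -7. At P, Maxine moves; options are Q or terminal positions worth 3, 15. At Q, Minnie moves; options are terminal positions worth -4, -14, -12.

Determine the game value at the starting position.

D (Minnie): min(20, 13, -9) = -9
E (Minnie): min(-8, -3, -6) = -8
F (Minnie): min(19, 1, -13) = -13
C (Maxine): max(-9, -8, -13) = -8
H (Minnie): min(6, -8, -20) = -20
I (Minnie): min(-2, -16, -19) = -19
J (Minnie): min(-18, 8, -4) = -18
G (Maxine): max(-20, -19, -18) = -18
L (Minnie): min(9, 11, -10) = -10
M (Minnie): min(4, 10, 2) = 2
N (Minnie): min(7, 19, -4) = -4
K (Maxine): max(-10, 2, -4) = 2
B (Minnie): min(-8, -18, 2) = -18
Q (Minnie): min(-4, -14, -12) = -14
P (Maxine): max(-14, 3, 15) = 15
O (Minnie): min(15, 9, -7) = -7
Root (Maxine): max(-18, -7, 8) = 8

8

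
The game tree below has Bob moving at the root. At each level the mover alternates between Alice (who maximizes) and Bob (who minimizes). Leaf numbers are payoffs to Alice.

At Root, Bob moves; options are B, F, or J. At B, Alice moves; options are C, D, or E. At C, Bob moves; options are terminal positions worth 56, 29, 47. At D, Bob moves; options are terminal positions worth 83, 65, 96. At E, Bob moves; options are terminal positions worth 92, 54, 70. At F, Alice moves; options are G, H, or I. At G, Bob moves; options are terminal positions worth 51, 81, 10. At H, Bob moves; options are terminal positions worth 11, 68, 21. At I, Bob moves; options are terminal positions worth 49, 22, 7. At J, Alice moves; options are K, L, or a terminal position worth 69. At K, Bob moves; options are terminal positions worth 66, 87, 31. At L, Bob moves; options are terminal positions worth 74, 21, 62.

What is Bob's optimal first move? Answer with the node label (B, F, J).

F

C (Bob): min(56, 29, 47) = 29
D (Bob): min(83, 65, 96) = 65
E (Bob): min(92, 54, 70) = 54
B (Alice): max(29, 65, 54) = 65
G (Bob): min(51, 81, 10) = 10
H (Bob): min(11, 68, 21) = 11
I (Bob): min(49, 22, 7) = 7
F (Alice): max(10, 11, 7) = 11
K (Bob): min(66, 87, 31) = 31
L (Bob): min(74, 21, 62) = 21
J (Alice): max(31, 21, 69) = 69
Root (Bob): min(65, 11, 69) = 11
Bob picks the child with the lowest value: F (value 11).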